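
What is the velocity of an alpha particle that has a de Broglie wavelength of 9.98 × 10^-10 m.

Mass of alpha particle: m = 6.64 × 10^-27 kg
1.00 × 10^2 m/s

From the de Broglie relation λ = h/(mv), we solve for v:

v = h/(mλ)
v = (6.626 × 10^-34 J·s) / (6.64 × 10^-27 kg × 9.98 × 10^-10 m)
v = 1.00 × 10^2 m/s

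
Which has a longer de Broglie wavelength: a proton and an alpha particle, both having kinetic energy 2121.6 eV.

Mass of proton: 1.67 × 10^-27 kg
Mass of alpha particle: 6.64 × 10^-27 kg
The proton has the longer wavelength.

Using λ = h/√(2mKE):

For proton: λ₁ = h/√(2m₁KE) = 6.22 × 10^-13 m
For alpha particle: λ₂ = h/√(2m₂KE) = 3.12 × 10^-13 m

Since λ ∝ 1/√m at constant kinetic energy, the lighter particle has the longer wavelength.

The proton has the longer de Broglie wavelength.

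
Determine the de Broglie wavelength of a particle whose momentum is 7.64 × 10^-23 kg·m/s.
8.67 × 10^-12 m

Using the de Broglie relation λ = h/p:

λ = h/p
λ = (6.626 × 10^-34 J·s) / (7.64 × 10^-23 kg·m/s)
λ = 8.67 × 10^-12 m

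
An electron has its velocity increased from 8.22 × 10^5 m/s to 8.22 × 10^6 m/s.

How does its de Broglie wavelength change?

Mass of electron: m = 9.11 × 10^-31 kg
The wavelength decreases by a factor of 10.

Using λ = h/(mv):

Initial wavelength: λ₁ = h/(mv₁) = 8.85 × 10^-10 m
Final wavelength: λ₂ = h/(mv₂) = 8.85 × 10^-11 m

Since λ ∝ 1/v, when velocity increases by a factor of 10, the wavelength decreases by a factor of 10.

λ₂/λ₁ = v₁/v₂ = 1/10

The wavelength decreases by a factor of 10.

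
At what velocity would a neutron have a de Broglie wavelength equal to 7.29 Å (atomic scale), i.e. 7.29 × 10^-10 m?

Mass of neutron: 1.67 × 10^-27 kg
5.44 × 10^2 m/s

From λ = h/(mv), solve for v:

v = h/(mλ)
v = (6.626 × 10^-34 J·s) / (1.67 × 10^-27 kg × 7.29 × 10^-10 m)
v = 5.44 × 10^2 m/s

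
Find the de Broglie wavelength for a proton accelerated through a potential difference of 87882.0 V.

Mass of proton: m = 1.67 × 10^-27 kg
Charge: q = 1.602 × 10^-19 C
9.66 × 10^-14 m

When a particle is accelerated through voltage V, it gains kinetic energy KE = qV.

The de Broglie wavelength is then λ = h/√(2mqV):

λ = h/√(2mqV)
λ = (6.626 × 10^-34 J·s) / √(2 × 1.67 × 10^-27 kg × 1.602 × 10^-19 C × 87882.0 V)
λ = 9.66 × 10^-14 m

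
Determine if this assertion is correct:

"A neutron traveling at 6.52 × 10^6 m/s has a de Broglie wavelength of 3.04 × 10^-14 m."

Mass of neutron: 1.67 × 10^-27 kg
False

The claim is incorrect.

Using λ = h/(mv):
λ = (6.626 × 10^-34 J·s) / (1.67 × 10^-27 kg × 6.52 × 10^6 m/s)
λ = 6.09 × 10^-14 m

The actual wavelength differs from the claimed 3.04 × 10^-14 m.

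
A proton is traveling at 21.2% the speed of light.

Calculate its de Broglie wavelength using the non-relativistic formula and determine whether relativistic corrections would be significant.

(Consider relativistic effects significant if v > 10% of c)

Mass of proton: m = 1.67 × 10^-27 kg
Yes, relativistic corrections are needed.

Using the non-relativistic de Broglie formula λ = h/(mv):

v = 21.2% × c = 6.356 × 10^7 m/s

λ = h/(mv)
λ = (6.626 × 10^-34 J·s) / (1.67 × 10^-27 kg × 6.356 × 10^7 m/s)
λ = 6.24 × 10^-15 m

Since v = 21.2% of c > 10% of c, relativistic corrections ARE significant and the actual wavelength would differ from this non-relativistic estimate.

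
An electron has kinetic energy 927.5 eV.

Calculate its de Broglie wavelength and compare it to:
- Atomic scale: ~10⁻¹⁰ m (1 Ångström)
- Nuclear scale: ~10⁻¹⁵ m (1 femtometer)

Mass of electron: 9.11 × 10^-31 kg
λ = 4.03 × 10^-11 m, which is between nuclear and atomic scales.

Using λ = h/√(2mKE):

KE = 927.5 eV = 1.486 × 10^-16 J

λ = h/√(2mKE)
λ = (6.626 × 10^-34 J·s) / √(2 × 9.11 × 10^-31 kg × 1.486 × 10^-16 J)
λ = 4.03 × 10^-11 m

Comparison:
- Atomic scale (10⁻¹⁰ m): λ is 0.4× this size
- Nuclear scale (10⁻¹⁵ m): λ is 4e+04× this size

The wavelength is between nuclear and atomic scales.

This wavelength is appropriate for probing atomic structure but too large for nuclear physics experiments.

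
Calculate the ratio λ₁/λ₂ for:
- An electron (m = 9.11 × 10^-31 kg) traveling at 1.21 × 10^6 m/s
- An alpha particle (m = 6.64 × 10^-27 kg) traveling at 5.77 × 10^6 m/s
λ₁/λ₂ = 3.48 × 10^4

Using λ = h/(mv):

λ₁ = h/(m₁v₁) = 6.01 × 10^-10 m
λ₂ = h/(m₂v₂) = 1.73 × 10^-14 m

Ratio λ₁/λ₂ = (m₂v₂)/(m₁v₁)
         = (6.64 × 10^-27 kg × 5.77 × 10^6 m/s) / (9.11 × 10^-31 kg × 1.21 × 10^6 m/s)
         = 3.48 × 10^4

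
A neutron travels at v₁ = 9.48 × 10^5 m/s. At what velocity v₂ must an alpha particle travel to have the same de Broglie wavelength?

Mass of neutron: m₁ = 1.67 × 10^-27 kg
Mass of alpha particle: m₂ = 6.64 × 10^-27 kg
v₂ = 2.38 × 10^5 m/s

For equal de Broglie wavelengths: λ₁ = λ₂

h/(m₁v₁) = h/(m₂v₂)
m₁v₁ = m₂v₂
v₂ = v₁ · (m₁/m₂)

v₂ = 9.48 × 10^5 m/s × (1.67 × 10^-27 kg / 6.64 × 10^-27 kg)
v₂ = 2.38 × 10^5 m/s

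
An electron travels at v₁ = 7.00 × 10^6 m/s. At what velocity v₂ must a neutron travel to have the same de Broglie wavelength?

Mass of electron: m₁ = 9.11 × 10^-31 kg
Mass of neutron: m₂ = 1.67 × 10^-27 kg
v₂ = 3.82 × 10^3 m/s

For equal de Broglie wavelengths: λ₁ = λ₂

h/(m₁v₁) = h/(m₂v₂)
m₁v₁ = m₂v₂
v₂ = v₁ · (m₁/m₂)

v₂ = 7.00 × 10^6 m/s × (9.11 × 10^-31 kg / 1.67 × 10^-27 kg)
v₂ = 3.82 × 10^3 m/s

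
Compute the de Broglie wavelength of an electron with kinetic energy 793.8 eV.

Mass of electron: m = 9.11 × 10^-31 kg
4.35 × 10^-11 m

Using λ = h/√(2mKE):

First convert KE to Joules: KE = 793.8 eV = 1.272 × 10^-16 J

λ = h/√(2mKE)
λ = (6.626 × 10^-34 J·s) / √(2 × 9.11 × 10^-31 kg × 1.272 × 10^-16 J)
λ = 4.35 × 10^-11 m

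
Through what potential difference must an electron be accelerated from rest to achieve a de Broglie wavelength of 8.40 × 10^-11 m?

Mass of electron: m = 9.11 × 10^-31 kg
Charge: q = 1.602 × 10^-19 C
213 V

From λ = h/√(2mqV), we solve for V:

λ² = h²/(2mqV)
V = h²/(2mqλ²)
V = (6.626 × 10^-34 J·s)² / (2 × 9.11 × 10^-31 kg × 1.602 × 10^-19 C × (8.40 × 10^-11 m)²)
V = 213 V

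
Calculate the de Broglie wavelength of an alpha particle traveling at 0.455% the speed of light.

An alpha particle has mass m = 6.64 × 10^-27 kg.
7.32 × 10^-14 m

Using the de Broglie relation λ = h/(mv):

v = 0.455% × c = 1.364 × 10^6 m/s

λ = h/(mv)
λ = (6.626 × 10^-34 J·s) / (6.64 × 10^-27 kg × 1.364 × 10^6 m/s)
λ = 7.32 × 10^-14 m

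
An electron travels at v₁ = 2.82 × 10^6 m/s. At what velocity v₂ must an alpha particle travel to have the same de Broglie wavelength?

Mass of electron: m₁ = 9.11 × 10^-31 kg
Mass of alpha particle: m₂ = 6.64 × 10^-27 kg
v₂ = 3.87 × 10^2 m/s

For equal de Broglie wavelengths: λ₁ = λ₂

h/(m₁v₁) = h/(m₂v₂)
m₁v₁ = m₂v₂
v₂ = v₁ · (m₁/m₂)

v₂ = 2.82 × 10^6 m/s × (9.11 × 10^-31 kg / 6.64 × 10^-27 kg)
v₂ = 3.87 × 10^2 m/s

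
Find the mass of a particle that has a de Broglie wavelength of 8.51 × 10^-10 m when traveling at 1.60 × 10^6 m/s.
4.87 × 10^-31 kg

From the de Broglie relation λ = h/(mv), we solve for m:

m = h/(λv)
m = (6.626 × 10^-34 J·s) / (8.51 × 10^-10 m × 1.60 × 10^6 m/s)
m = 4.87 × 10^-31 kg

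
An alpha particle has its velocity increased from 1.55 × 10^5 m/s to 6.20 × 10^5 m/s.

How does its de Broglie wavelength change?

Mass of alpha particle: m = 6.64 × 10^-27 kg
The wavelength decreases by a factor of 4.

Using λ = h/(mv):

Initial wavelength: λ₁ = h/(mv₁) = 6.44 × 10^-13 m
Final wavelength: λ₂ = h/(mv₂) = 1.61 × 10^-13 m

Since λ ∝ 1/v, when velocity increases by a factor of 4, the wavelength decreases by a factor of 4.

λ₂/λ₁ = v₁/v₂ = 1/4

The wavelength decreases by a factor of 4.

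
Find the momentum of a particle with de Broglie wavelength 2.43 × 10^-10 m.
2.73 × 10^-24 kg·m/s

From the de Broglie relation λ = h/p, we solve for p:

p = h/λ
p = (6.626 × 10^-34 J·s) / (2.43 × 10^-10 m)
p = 2.73 × 10^-24 kg·m/s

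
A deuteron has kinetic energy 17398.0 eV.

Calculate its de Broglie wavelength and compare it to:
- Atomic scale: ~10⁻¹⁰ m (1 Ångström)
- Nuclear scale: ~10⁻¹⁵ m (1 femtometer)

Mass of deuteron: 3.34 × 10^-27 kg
λ = 1.54 × 10^-13 m, which is between nuclear and atomic scales.

Using λ = h/√(2mKE):

KE = 17398.0 eV = 2.787 × 10^-15 J

λ = h/√(2mKE)
λ = (6.626 × 10^-34 J·s) / √(2 × 3.34 × 10^-27 kg × 2.787 × 10^-15 J)
λ = 1.54 × 10^-13 m

Comparison:
- Atomic scale (10⁻¹⁰ m): λ is 0.0015× this size
- Nuclear scale (10⁻¹⁵ m): λ is 1.5e+02× this size

The wavelength is between nuclear and atomic scales.

This wavelength is appropriate for probing atomic structure but too large for nuclear physics experiments.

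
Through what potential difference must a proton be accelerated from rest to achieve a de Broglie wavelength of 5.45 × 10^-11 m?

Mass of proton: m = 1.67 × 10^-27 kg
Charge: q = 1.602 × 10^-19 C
2.76 × 10^-1 V

From λ = h/√(2mqV), we solve for V:

λ² = h²/(2mqV)
V = h²/(2mqλ²)
V = (6.626 × 10^-34 J·s)² / (2 × 1.67 × 10^-27 kg × 1.602 × 10^-19 C × (5.45 × 10^-11 m)²)
V = 2.76 × 10^-1 V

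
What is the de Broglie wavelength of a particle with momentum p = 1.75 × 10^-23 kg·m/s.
3.79 × 10^-11 m

Using the de Broglie relation λ = h/p:

λ = h/p
λ = (6.626 × 10^-34 J·s) / (1.75 × 10^-23 kg·m/s)
λ = 3.79 × 10^-11 m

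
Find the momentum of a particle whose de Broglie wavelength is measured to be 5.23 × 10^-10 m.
1.27 × 10^-24 kg·m/s

From the de Broglie relation λ = h/p, we solve for p:

p = h/λ
p = (6.626 × 10^-34 J·s) / (5.23 × 10^-10 m)
p = 1.27 × 10^-24 kg·m/s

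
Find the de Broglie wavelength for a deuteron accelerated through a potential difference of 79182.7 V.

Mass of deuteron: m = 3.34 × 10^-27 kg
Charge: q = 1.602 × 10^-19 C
7.20 × 10^-14 m

When a particle is accelerated through voltage V, it gains kinetic energy KE = qV.

The de Broglie wavelength is then λ = h/√(2mqV):

λ = h/√(2mqV)
λ = (6.626 × 10^-34 J·s) / √(2 × 3.34 × 10^-27 kg × 1.602 × 10^-19 C × 79182.7 V)
λ = 7.20 × 10^-14 m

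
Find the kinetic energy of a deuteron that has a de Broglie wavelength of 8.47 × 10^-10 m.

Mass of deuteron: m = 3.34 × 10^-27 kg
9.16 × 10^-23 J (or 5.72 × 10^-4 eV)

From λ = h/√(2mKE), we solve for KE:

λ² = h²/(2mKE)
KE = h²/(2mλ²)
KE = (6.626 × 10^-34 J·s)² / (2 × 3.34 × 10^-27 kg × (8.47 × 10^-10 m)²)
KE = 9.16 × 10^-23 J
KE = 5.72 × 10^-4 eV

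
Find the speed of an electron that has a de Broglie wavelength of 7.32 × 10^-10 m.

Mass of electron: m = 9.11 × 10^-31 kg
9.94 × 10^5 m/s

From the de Broglie relation λ = h/(mv), we solve for v:

v = h/(mλ)
v = (6.626 × 10^-34 J·s) / (9.11 × 10^-31 kg × 7.32 × 10^-10 m)
v = 9.94 × 10^5 m/s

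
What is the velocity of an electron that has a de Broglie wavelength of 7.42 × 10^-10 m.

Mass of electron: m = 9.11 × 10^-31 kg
9.80 × 10^5 m/s

From the de Broglie relation λ = h/(mv), we solve for v:

v = h/(mλ)
v = (6.626 × 10^-34 J·s) / (9.11 × 10^-31 kg × 7.42 × 10^-10 m)
v = 9.80 × 10^5 m/s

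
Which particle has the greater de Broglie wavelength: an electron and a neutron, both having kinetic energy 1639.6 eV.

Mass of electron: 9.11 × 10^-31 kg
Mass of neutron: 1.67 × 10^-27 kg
The electron has the longer wavelength.

Using λ = h/√(2mKE):

For electron: λ₁ = h/√(2m₁KE) = 3.03 × 10^-11 m
For neutron: λ₂ = h/√(2m₂KE) = 7.07 × 10^-13 m

Since λ ∝ 1/√m at constant kinetic energy, the lighter particle has the longer wavelength.

The electron has the longer de Broglie wavelength.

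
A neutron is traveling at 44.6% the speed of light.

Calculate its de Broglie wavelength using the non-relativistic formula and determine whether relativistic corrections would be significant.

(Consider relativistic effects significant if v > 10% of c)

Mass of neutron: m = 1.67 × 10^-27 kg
Yes, relativistic corrections are needed.

Using the non-relativistic de Broglie formula λ = h/(mv):

v = 44.6% × c = 1.337 × 10^8 m/s

λ = h/(mv)
λ = (6.626 × 10^-34 J·s) / (1.67 × 10^-27 kg × 1.337 × 10^8 m/s)
λ = 2.97 × 10^-15 m

Since v = 44.6% of c > 10% of c, relativistic corrections ARE significant and the actual wavelength would differ from this non-relativistic estimate.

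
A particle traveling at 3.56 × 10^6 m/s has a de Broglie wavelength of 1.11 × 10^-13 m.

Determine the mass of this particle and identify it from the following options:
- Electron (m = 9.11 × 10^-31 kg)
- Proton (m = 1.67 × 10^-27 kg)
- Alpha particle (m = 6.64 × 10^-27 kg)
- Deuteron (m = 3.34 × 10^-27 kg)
The particle is a proton.

From λ = h/(mv), solve for mass:

m = h/(λv)
m = (6.626 × 10^-34 J·s) / (1.11 × 10^-13 m × 3.56 × 10^6 m/s)
m = 1.68 × 10^-27 kg

Comparing with the listed masses, this is closest to a proton.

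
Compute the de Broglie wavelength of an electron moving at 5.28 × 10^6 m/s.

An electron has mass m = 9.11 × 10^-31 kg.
1.38 × 10^-10 m

Using the de Broglie relation λ = h/(mv):

λ = h/(mv)
λ = (6.626 × 10^-34 J·s) / (9.11 × 10^-31 kg × 5.28 × 10^6 m/s)
λ = 1.38 × 10^-10 m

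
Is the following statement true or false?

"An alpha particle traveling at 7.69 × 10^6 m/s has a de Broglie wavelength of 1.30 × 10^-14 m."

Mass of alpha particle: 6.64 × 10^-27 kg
True

The claim is correct.

Using λ = h/(mv):
λ = (6.626 × 10^-34 J·s) / (6.64 × 10^-27 kg × 7.69 × 10^6 m/s)
λ = 1.30 × 10^-14 m

This matches the claimed value.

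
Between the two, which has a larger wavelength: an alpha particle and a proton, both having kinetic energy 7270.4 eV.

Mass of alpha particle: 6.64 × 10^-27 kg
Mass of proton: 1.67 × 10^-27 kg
The proton has the longer wavelength.

Using λ = h/√(2mKE):

For alpha particle: λ₁ = h/√(2m₁KE) = 1.68 × 10^-13 m
For proton: λ₂ = h/√(2m₂KE) = 3.36 × 10^-13 m

Since λ ∝ 1/√m at constant kinetic energy, the lighter particle has the longer wavelength.

The proton has the longer de Broglie wavelength.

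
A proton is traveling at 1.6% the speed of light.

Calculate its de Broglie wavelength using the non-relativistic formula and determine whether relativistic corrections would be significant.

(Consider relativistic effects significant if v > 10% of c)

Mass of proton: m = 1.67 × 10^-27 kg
No, relativistic corrections are not needed.

Using the non-relativistic de Broglie formula λ = h/(mv):

v = 1.6% × c = 4.797 × 10^6 m/s

λ = h/(mv)
λ = (6.626 × 10^-34 J·s) / (1.67 × 10^-27 kg × 4.797 × 10^6 m/s)
λ = 8.27 × 10^-14 m

Since v = 1.6% of c < 10% of c, relativistic corrections are NOT significant and this non-relativistic result is a good approximation.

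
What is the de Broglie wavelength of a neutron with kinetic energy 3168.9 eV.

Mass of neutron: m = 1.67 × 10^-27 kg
5.09 × 10^-13 m

Using λ = h/√(2mKE):

First convert KE to Joules: KE = 3168.9 eV = 5.077 × 10^-16 J

λ = h/√(2mKE)
λ = (6.626 × 10^-34 J·s) / √(2 × 1.67 × 10^-27 kg × 5.077 × 10^-16 J)
λ = 5.09 × 10^-13 m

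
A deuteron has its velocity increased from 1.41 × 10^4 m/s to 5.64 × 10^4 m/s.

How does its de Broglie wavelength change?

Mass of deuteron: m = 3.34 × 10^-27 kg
The wavelength decreases by a factor of 4.

Using λ = h/(mv):

Initial wavelength: λ₁ = h/(mv₁) = 1.41 × 10^-11 m
Final wavelength: λ₂ = h/(mv₂) = 3.52 × 10^-12 m

Since λ ∝ 1/v, when velocity increases by a factor of 4, the wavelength decreases by a factor of 4.

λ₂/λ₁ = v₁/v₂ = 1/4

The wavelength decreases by a factor of 4.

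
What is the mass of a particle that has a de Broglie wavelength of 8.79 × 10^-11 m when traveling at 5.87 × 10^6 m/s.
1.28 × 10^-30 kg

From the de Broglie relation λ = h/(mv), we solve for m:

m = h/(λv)
m = (6.626 × 10^-34 J·s) / (8.79 × 10^-11 m × 5.87 × 10^6 m/s)
m = 1.28 × 10^-30 kg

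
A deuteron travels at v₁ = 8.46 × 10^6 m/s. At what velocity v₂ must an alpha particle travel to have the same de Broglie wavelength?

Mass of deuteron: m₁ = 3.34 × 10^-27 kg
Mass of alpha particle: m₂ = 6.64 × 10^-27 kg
v₂ = 4.26 × 10^6 m/s

For equal de Broglie wavelengths: λ₁ = λ₂

h/(m₁v₁) = h/(m₂v₂)
m₁v₁ = m₂v₂
v₂ = v₁ · (m₁/m₂)

v₂ = 8.46 × 10^6 m/s × (3.34 × 10^-27 kg / 6.64 × 10^-27 kg)
v₂ = 4.26 × 10^6 m/s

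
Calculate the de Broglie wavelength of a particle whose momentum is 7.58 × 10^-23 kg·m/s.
8.74 × 10^-12 m

Using the de Broglie relation λ = h/p:

λ = h/p
λ = (6.626 × 10^-34 J·s) / (7.58 × 10^-23 kg·m/s)
λ = 8.74 × 10^-12 m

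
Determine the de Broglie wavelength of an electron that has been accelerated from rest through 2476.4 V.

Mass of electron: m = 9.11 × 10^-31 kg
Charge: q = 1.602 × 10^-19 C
2.46 × 10^-11 m

When a particle is accelerated through voltage V, it gains kinetic energy KE = qV.

The de Broglie wavelength is then λ = h/√(2mqV):

λ = h/√(2mqV)
λ = (6.626 × 10^-34 J·s) / √(2 × 9.11 × 10^-31 kg × 1.602 × 10^-19 C × 2476.4 V)
λ = 2.46 × 10^-11 m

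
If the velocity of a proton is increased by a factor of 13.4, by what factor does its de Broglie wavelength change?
The wavelength decreases by a factor of 13.4.

From λ = h/(mv), the wavelength is inversely proportional to velocity:

λ ∝ 1/v

If v → 13.4v, then λ → λ/13.4

When velocity is increased by a factor of 13.4, the wavelength decreases by a factor of 13.4.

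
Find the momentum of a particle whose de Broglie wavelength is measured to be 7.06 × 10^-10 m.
9.39 × 10^-25 kg·m/s

From the de Broglie relation λ = h/p, we solve for p:

p = h/λ
p = (6.626 × 10^-34 J·s) / (7.06 × 10^-10 m)
p = 9.39 × 10^-25 kg·m/s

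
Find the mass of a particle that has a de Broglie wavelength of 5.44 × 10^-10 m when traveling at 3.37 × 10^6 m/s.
3.61 × 10^-31 kg

From the de Broglie relation λ = h/(mv), we solve for m:

m = h/(λv)
m = (6.626 × 10^-34 J·s) / (5.44 × 10^-10 m × 3.37 × 10^6 m/s)
m = 3.61 × 10^-31 kg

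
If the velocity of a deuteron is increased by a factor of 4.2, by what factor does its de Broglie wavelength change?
The wavelength decreases by a factor of 4.2.

From λ = h/(mv), the wavelength is inversely proportional to velocity:

λ ∝ 1/v

If v → 4.2v, then λ → λ/4.2

When velocity is increased by a factor of 4.2, the wavelength decreases by a factor of 4.2.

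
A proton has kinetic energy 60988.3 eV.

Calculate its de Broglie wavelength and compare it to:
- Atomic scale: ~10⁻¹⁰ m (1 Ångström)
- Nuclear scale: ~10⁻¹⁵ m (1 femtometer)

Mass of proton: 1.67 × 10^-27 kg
λ = 1.16 × 10^-13 m, which is between nuclear and atomic scales.

Using λ = h/√(2mKE):

KE = 60988.3 eV = 9.771 × 10^-15 J

λ = h/√(2mKE)
λ = (6.626 × 10^-34 J·s) / √(2 × 1.67 × 10^-27 kg × 9.771 × 10^-15 J)
λ = 1.16 × 10^-13 m

Comparison:
- Atomic scale (10⁻¹⁰ m): λ is 0.0012× this size
- Nuclear scale (10⁻¹⁵ m): λ is 1.2e+02× this size

The wavelength is between nuclear and atomic scales.

This wavelength is appropriate for probing atomic structure but too large for nuclear physics experiments.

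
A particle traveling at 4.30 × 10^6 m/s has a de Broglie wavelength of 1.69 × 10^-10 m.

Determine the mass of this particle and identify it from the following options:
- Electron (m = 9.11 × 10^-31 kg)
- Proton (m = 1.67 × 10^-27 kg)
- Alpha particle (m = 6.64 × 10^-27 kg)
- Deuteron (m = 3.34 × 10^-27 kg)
The particle is an electron.

From λ = h/(mv), solve for mass:

m = h/(λv)
m = (6.626 × 10^-34 J·s) / (1.69 × 10^-10 m × 4.30 × 10^6 m/s)
m = 9.12 × 10^-31 kg

Comparing with the listed masses, this is closest to an electron.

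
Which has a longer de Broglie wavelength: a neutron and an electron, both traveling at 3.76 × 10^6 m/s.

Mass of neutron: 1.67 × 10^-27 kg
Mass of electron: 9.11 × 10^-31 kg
The electron has the longer wavelength.

Using λ = h/(mv), since both particles have the same velocity, the wavelength depends only on mass.

For neutron: λ₁ = h/(m₁v) = 1.06 × 10^-13 m
For electron: λ₂ = h/(m₂v) = 1.93 × 10^-10 m

Since λ ∝ 1/m at constant velocity, the lighter particle has the longer wavelength.

The electron has the longer de Broglie wavelength.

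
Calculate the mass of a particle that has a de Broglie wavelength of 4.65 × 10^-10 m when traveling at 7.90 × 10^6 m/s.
1.80 × 10^-31 kg

From the de Broglie relation λ = h/(mv), we solve for m:

m = h/(λv)
m = (6.626 × 10^-34 J·s) / (4.65 × 10^-10 m × 7.90 × 10^6 m/s)
m = 1.80 × 10^-31 kg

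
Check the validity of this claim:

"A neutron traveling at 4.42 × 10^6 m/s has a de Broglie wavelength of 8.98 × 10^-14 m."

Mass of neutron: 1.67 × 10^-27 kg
True

The claim is correct.

Using λ = h/(mv):
λ = (6.626 × 10^-34 J·s) / (1.67 × 10^-27 kg × 4.42 × 10^6 m/s)
λ = 8.98 × 10^-14 m

This matches the claimed value.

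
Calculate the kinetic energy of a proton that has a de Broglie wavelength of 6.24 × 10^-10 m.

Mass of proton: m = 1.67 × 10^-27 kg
3.38 × 10^-22 J (or 2.11 × 10^-3 eV)

From λ = h/√(2mKE), we solve for KE:

λ² = h²/(2mKE)
KE = h²/(2mλ²)
KE = (6.626 × 10^-34 J·s)² / (2 × 1.67 × 10^-27 kg × (6.24 × 10^-10 m)²)
KE = 3.38 × 10^-22 J
KE = 2.11 × 10^-3 eV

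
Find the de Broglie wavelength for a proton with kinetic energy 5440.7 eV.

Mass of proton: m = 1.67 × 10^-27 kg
3.88 × 10^-13 m

Using λ = h/√(2mKE):

First convert KE to Joules: KE = 5440.7 eV = 8.717 × 10^-16 J

λ = h/√(2mKE)
λ = (6.626 × 10^-34 J·s) / √(2 × 1.67 × 10^-27 kg × 8.717 × 10^-16 J)
λ = 3.88 × 10^-13 m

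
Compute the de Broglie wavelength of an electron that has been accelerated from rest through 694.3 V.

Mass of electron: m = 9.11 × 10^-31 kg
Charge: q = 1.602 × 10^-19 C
4.65 × 10^-11 m

When a particle is accelerated through voltage V, it gains kinetic energy KE = qV.

The de Broglie wavelength is then λ = h/√(2mqV):

λ = h/√(2mqV)
λ = (6.626 × 10^-34 J·s) / √(2 × 9.11 × 10^-31 kg × 1.602 × 10^-19 C × 694.3 V)
λ = 4.65 × 10^-11 m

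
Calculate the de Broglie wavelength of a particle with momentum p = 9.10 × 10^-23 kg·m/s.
7.28 × 10^-12 m

Using the de Broglie relation λ = h/p:

λ = h/p
λ = (6.626 × 10^-34 J·s) / (9.10 × 10^-23 kg·m/s)
λ = 7.28 × 10^-12 m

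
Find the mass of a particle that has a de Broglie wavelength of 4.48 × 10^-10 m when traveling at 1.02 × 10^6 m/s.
1.45 × 10^-30 kg

From the de Broglie relation λ = h/(mv), we solve for m:

m = h/(λv)
m = (6.626 × 10^-34 J·s) / (4.48 × 10^-10 m × 1.02 × 10^6 m/s)
m = 1.45 × 10^-30 kg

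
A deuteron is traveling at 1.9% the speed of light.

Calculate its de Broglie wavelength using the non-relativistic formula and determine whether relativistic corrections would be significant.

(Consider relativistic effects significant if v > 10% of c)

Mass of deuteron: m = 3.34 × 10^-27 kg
No, relativistic corrections are not needed.

Using the non-relativistic de Broglie formula λ = h/(mv):

v = 1.9% × c = 5.696 × 10^6 m/s

λ = h/(mv)
λ = (6.626 × 10^-34 J·s) / (3.34 × 10^-27 kg × 5.696 × 10^6 m/s)
λ = 3.48 × 10^-14 m

Since v = 1.9% of c < 10% of c, relativistic corrections are NOT significant and this non-relativistic result is a good approximation.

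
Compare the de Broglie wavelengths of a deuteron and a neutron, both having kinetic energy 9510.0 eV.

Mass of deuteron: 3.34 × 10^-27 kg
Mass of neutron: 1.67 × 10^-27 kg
The neutron has the longer wavelength.

Using λ = h/√(2mKE):

For deuteron: λ₁ = h/√(2m₁KE) = 2.08 × 10^-13 m
For neutron: λ₂ = h/√(2m₂KE) = 2.94 × 10^-13 m

Since λ ∝ 1/√m at constant kinetic energy, the lighter particle has the longer wavelength.

The neutron has the longer de Broglie wavelength.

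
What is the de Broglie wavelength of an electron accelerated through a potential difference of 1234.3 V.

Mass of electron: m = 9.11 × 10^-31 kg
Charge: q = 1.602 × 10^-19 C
3.49 × 10^-11 m

When a particle is accelerated through voltage V, it gains kinetic energy KE = qV.

The de Broglie wavelength is then λ = h/√(2mqV):

λ = h/√(2mqV)
λ = (6.626 × 10^-34 J·s) / √(2 × 9.11 × 10^-31 kg × 1.602 × 10^-19 C × 1234.3 V)
λ = 3.49 × 10^-11 m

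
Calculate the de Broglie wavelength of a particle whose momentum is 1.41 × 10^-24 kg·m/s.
4.70 × 10^-10 m

Using the de Broglie relation λ = h/p:

λ = h/p
λ = (6.626 × 10^-34 J·s) / (1.41 × 10^-24 kg·m/s)
λ = 4.70 × 10^-10 m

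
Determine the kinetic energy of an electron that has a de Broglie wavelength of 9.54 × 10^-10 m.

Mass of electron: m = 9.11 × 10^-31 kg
2.65 × 10^-19 J (or 1.65 eV)

From λ = h/√(2mKE), we solve for KE:

λ² = h²/(2mKE)
KE = h²/(2mλ²)
KE = (6.626 × 10^-34 J·s)² / (2 × 9.11 × 10^-31 kg × (9.54 × 10^-10 m)²)
KE = 2.65 × 10^-19 J
KE = 1.65 eV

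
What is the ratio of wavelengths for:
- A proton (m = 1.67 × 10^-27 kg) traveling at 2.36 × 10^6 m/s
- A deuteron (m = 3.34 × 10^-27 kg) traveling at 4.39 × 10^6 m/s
λ₁/λ₂ = 3.72

Using λ = h/(mv):

λ₁ = h/(m₁v₁) = 1.68 × 10^-13 m
λ₂ = h/(m₂v₂) = 4.52 × 10^-14 m

Ratio λ₁/λ₂ = (m₂v₂)/(m₁v₁)
         = (3.34 × 10^-27 kg × 4.39 × 10^6 m/s) / (1.67 × 10^-27 kg × 2.36 × 10^6 m/s)
         = 3.72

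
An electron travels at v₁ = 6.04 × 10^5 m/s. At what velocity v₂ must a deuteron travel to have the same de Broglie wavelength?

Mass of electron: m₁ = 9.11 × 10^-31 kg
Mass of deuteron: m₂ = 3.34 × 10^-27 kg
v₂ = 1.65 × 10^2 m/s

For equal de Broglie wavelengths: λ₁ = λ₂

h/(m₁v₁) = h/(m₂v₂)
m₁v₁ = m₂v₂
v₂ = v₁ · (m₁/m₂)

v₂ = 6.04 × 10^5 m/s × (9.11 × 10^-31 kg / 3.34 × 10^-27 kg)
v₂ = 1.65 × 10^2 m/s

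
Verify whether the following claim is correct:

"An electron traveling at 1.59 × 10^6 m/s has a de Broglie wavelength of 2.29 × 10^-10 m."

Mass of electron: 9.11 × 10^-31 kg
False

The claim is incorrect.

Using λ = h/(mv):
λ = (6.626 × 10^-34 J·s) / (9.11 × 10^-31 kg × 1.59 × 10^6 m/s)
λ = 4.57 × 10^-10 m

The actual wavelength differs from the claimed 2.29 × 10^-10 m.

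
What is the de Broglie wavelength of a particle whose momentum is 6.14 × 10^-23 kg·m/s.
1.08 × 10^-11 m

Using the de Broglie relation λ = h/p:

λ = h/p
λ = (6.626 × 10^-34 J·s) / (6.14 × 10^-23 kg·m/s)
λ = 1.08 × 10^-11 m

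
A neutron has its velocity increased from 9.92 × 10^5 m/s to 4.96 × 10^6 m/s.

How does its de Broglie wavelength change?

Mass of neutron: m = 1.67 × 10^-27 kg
The wavelength decreases by a factor of 5.

Using λ = h/(mv):

Initial wavelength: λ₁ = h/(mv₁) = 4.00 × 10^-13 m
Final wavelength: λ₂ = h/(mv₂) = 8.00 × 10^-14 m

Since λ ∝ 1/v, when velocity increases by a factor of 5, the wavelength decreases by a factor of 5.

λ₂/λ₁ = v₁/v₂ = 1/5

The wavelength decreases by a factor of 5.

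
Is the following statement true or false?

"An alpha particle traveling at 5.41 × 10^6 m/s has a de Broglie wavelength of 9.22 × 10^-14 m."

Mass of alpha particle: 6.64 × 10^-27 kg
False

The claim is incorrect.

Using λ = h/(mv):
λ = (6.626 × 10^-34 J·s) / (6.64 × 10^-27 kg × 5.41 × 10^6 m/s)
λ = 1.84 × 10^-14 m

The actual wavelength differs from the claimed 9.22 × 10^-14 m.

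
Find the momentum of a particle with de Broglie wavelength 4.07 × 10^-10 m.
1.63 × 10^-24 kg·m/s

From the de Broglie relation λ = h/p, we solve for p:

p = h/λ
p = (6.626 × 10^-34 J·s) / (4.07 × 10^-10 m)
p = 1.63 × 10^-24 kg·m/s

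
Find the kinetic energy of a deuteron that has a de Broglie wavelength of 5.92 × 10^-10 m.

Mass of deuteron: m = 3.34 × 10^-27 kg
1.88 × 10^-22 J (or 1.17 × 10^-3 eV)

From λ = h/√(2mKE), we solve for KE:

λ² = h²/(2mKE)
KE = h²/(2mλ²)
KE = (6.626 × 10^-34 J·s)² / (2 × 3.34 × 10^-27 kg × (5.92 × 10^-10 m)²)
KE = 1.88 × 10^-22 J
KE = 1.17 × 10^-3 eV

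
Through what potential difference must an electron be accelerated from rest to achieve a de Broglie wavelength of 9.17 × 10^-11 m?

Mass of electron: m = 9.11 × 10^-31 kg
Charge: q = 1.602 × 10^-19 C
179 V

From λ = h/√(2mqV), we solve for V:

λ² = h²/(2mqV)
V = h²/(2mqλ²)
V = (6.626 × 10^-34 J·s)² / (2 × 9.11 × 10^-31 kg × 1.602 × 10^-19 C × (9.17 × 10^-11 m)²)
V = 179 V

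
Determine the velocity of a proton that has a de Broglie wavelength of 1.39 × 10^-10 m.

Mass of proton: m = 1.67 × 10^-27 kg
2.85 × 10^3 m/s

From the de Broglie relation λ = h/(mv), we solve for v:

v = h/(mλ)
v = (6.626 × 10^-34 J·s) / (1.67 × 10^-27 kg × 1.39 × 10^-10 m)
v = 2.85 × 10^3 m/s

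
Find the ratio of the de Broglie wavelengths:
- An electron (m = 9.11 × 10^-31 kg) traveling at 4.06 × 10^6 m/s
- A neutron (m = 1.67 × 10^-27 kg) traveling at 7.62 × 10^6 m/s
λ₁/λ₂ = 3.44 × 10^3

Using λ = h/(mv):

λ₁ = h/(m₁v₁) = 1.79 × 10^-10 m
λ₂ = h/(m₂v₂) = 5.21 × 10^-14 m

Ratio λ₁/λ₂ = (m₂v₂)/(m₁v₁)
         = (1.67 × 10^-27 kg × 7.62 × 10^6 m/s) / (9.11 × 10^-31 kg × 4.06 × 10^6 m/s)
         = 3.44 × 10^3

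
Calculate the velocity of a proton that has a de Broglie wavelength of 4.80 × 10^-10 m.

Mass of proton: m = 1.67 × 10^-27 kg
8.27 × 10^2 m/s

From the de Broglie relation λ = h/(mv), we solve for v:

v = h/(mλ)
v = (6.626 × 10^-34 J·s) / (1.67 × 10^-27 kg × 4.80 × 10^-10 m)
v = 8.27 × 10^2 m/s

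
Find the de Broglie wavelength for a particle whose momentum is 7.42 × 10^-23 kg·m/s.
8.93 × 10^-12 m

Using the de Broglie relation λ = h/p:

λ = h/p
λ = (6.626 × 10^-34 J·s) / (7.42 × 10^-23 kg·m/s)
λ = 8.93 × 10^-12 m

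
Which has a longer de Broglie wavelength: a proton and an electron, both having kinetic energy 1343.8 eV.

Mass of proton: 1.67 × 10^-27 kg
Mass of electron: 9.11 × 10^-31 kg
The electron has the longer wavelength.

Using λ = h/√(2mKE):

For proton: λ₁ = h/√(2m₁KE) = 7.81 × 10^-13 m
For electron: λ₂ = h/√(2m₂KE) = 3.35 × 10^-11 m

Since λ ∝ 1/√m at constant kinetic energy, the lighter particle has the longer wavelength.

The electron has the longer de Broglie wavelength.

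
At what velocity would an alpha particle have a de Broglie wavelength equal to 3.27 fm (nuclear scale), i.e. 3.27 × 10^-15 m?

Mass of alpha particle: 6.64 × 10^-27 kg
3.05 × 10^7 m/s

From λ = h/(mv), solve for v:

v = h/(mλ)
v = (6.626 × 10^-34 J·s) / (6.64 × 10^-27 kg × 3.27 × 10^-15 m)
v = 3.05 × 10^7 m/s

Note: This velocity is 10.2% of the speed of light, so relativistic corrections would be needed for a more accurate calculation.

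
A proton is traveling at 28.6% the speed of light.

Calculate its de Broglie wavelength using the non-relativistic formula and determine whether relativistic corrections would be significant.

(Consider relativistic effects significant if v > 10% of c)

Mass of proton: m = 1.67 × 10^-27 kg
Yes, relativistic corrections are needed.

Using the non-relativistic de Broglie formula λ = h/(mv):

v = 28.6% × c = 8.574 × 10^7 m/s

λ = h/(mv)
λ = (6.626 × 10^-34 J·s) / (1.67 × 10^-27 kg × 8.574 × 10^7 m/s)
λ = 4.63 × 10^-15 m

Since v = 28.6% of c > 10% of c, relativistic corrections ARE significant and the actual wavelength would differ from this non-relativistic estimate.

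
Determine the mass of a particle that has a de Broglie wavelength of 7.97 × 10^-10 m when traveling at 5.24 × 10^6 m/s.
1.59 × 10^-31 kg

From the de Broglie relation λ = h/(mv), we solve for m:

m = h/(λv)
m = (6.626 × 10^-34 J·s) / (7.97 × 10^-10 m × 5.24 × 10^6 m/s)
m = 1.59 × 10^-31 kg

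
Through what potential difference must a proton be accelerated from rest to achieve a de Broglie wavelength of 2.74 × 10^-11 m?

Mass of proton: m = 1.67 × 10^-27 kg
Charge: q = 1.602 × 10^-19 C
1.09 V

From λ = h/√(2mqV), we solve for V:

λ² = h²/(2mqV)
V = h²/(2mqλ²)
V = (6.626 × 10^-34 J·s)² / (2 × 1.67 × 10^-27 kg × 1.602 × 10^-19 C × (2.74 × 10^-11 m)²)
V = 1.09 V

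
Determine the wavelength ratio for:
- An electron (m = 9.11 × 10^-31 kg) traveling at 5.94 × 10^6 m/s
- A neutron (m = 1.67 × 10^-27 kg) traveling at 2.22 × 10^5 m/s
λ₁/λ₂ = 68.5

Using λ = h/(mv):

λ₁ = h/(m₁v₁) = 1.22 × 10^-10 m
λ₂ = h/(m₂v₂) = 1.79 × 10^-12 m

Ratio λ₁/λ₂ = (m₂v₂)/(m₁v₁)
         = (1.67 × 10^-27 kg × 2.22 × 10^5 m/s) / (9.11 × 10^-31 kg × 5.94 × 10^6 m/s)
         = 68.5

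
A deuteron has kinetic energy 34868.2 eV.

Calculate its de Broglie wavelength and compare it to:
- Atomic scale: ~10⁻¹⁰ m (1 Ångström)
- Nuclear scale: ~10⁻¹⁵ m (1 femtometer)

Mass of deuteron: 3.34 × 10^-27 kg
λ = 1.08 × 10^-13 m, which is between nuclear and atomic scales.

Using λ = h/√(2mKE):

KE = 34868.2 eV = 5.587 × 10^-15 J

λ = h/√(2mKE)
λ = (6.626 × 10^-34 J·s) / √(2 × 3.34 × 10^-27 kg × 5.587 × 10^-15 J)
λ = 1.08 × 10^-13 m

Comparison:
- Atomic scale (10⁻¹⁰ m): λ is 0.0011× this size
- Nuclear scale (10⁻¹⁵ m): λ is 1.1e+02× this size

The wavelength is between nuclear and atomic scales.

This wavelength is appropriate for probing atomic structure but too large for nuclear physics experiments.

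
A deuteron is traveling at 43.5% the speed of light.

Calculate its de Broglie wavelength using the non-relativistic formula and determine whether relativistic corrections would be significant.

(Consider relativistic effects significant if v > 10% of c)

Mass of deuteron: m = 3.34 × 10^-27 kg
Yes, relativistic corrections are needed.

Using the non-relativistic de Broglie formula λ = h/(mv):

v = 43.5% × c = 1.304 × 10^8 m/s

λ = h/(mv)
λ = (6.626 × 10^-34 J·s) / (3.34 × 10^-27 kg × 1.304 × 10^8 m/s)
λ = 1.52 × 10^-15 m

Since v = 43.5% of c > 10% of c, relativistic corrections ARE significant and the actual wavelength would differ from this non-relativistic estimate.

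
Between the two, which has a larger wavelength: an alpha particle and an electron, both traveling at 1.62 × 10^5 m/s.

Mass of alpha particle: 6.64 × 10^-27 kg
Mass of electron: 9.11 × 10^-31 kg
The electron has the longer wavelength.

Using λ = h/(mv), since both particles have the same velocity, the wavelength depends only on mass.

For alpha particle: λ₁ = h/(m₁v) = 6.16 × 10^-13 m
For electron: λ₂ = h/(m₂v) = 4.49 × 10^-9 m

Since λ ∝ 1/m at constant velocity, the lighter particle has the longer wavelength.

The electron has the longer de Broglie wavelength.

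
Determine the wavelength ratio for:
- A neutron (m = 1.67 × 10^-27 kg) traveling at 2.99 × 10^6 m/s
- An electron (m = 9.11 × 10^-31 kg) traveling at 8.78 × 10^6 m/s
λ₁/λ₂ = 1.60 × 10^-3

Using λ = h/(mv):

λ₁ = h/(m₁v₁) = 1.33 × 10^-13 m
λ₂ = h/(m₂v₂) = 8.28 × 10^-11 m

Ratio λ₁/λ₂ = (m₂v₂)/(m₁v₁)
         = (9.11 × 10^-31 kg × 8.78 × 10^6 m/s) / (1.67 × 10^-27 kg × 2.99 × 10^6 m/s)
         = 1.60 × 10^-3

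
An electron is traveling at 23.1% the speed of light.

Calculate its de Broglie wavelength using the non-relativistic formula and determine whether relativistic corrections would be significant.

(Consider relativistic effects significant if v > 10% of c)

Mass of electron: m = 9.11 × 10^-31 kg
Yes, relativistic corrections are needed.

Using the non-relativistic de Broglie formula λ = h/(mv):

v = 23.1% × c = 6.925 × 10^7 m/s

λ = h/(mv)
λ = (6.626 × 10^-34 J·s) / (9.11 × 10^-31 kg × 6.925 × 10^7 m/s)
λ = 1.05 × 10^-11 m

Since v = 23.1% of c > 10% of c, relativistic corrections ARE significant and the actual wavelength would differ from this non-relativistic estimate.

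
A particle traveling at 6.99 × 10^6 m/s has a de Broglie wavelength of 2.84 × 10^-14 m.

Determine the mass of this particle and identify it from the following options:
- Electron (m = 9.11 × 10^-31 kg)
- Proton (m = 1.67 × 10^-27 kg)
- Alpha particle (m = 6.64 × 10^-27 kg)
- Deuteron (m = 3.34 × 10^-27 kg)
The particle is a deuteron.

From λ = h/(mv), solve for mass:

m = h/(λv)
m = (6.626 × 10^-34 J·s) / (2.84 × 10^-14 m × 6.99 × 10^6 m/s)
m = 3.34 × 10^-27 kg

Comparing with the listed masses, this is closest to a deuteron.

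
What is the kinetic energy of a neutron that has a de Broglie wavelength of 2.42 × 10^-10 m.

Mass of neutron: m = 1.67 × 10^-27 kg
2.24 × 10^-21 J (or 0.0140 eV)

From λ = h/√(2mKE), we solve for KE:

λ² = h²/(2mKE)
KE = h²/(2mλ²)
KE = (6.626 × 10^-34 J·s)² / (2 × 1.67 × 10^-27 kg × (2.42 × 10^-10 m)²)
KE = 2.24 × 10^-21 J
KE = 0.0140 eV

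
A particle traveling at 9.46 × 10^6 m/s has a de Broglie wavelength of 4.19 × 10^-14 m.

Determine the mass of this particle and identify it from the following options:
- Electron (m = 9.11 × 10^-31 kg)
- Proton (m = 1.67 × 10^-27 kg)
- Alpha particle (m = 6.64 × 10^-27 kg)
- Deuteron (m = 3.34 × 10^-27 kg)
The particle is a proton.

From λ = h/(mv), solve for mass:

m = h/(λv)
m = (6.626 × 10^-34 J·s) / (4.19 × 10^-14 m × 9.46 × 10^6 m/s)
m = 1.67 × 10^-27 kg

Comparing with the listed masses, this is closest to a proton.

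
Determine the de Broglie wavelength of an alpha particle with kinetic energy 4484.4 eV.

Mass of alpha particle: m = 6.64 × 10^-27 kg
2.15 × 10^-13 m

Using λ = h/√(2mKE):

First convert KE to Joules: KE = 4484.4 eV = 7.185 × 10^-16 J

λ = h/√(2mKE)
λ = (6.626 × 10^-34 J·s) / √(2 × 6.64 × 10^-27 kg × 7.185 × 10^-16 J)
λ = 2.15 × 10^-13 m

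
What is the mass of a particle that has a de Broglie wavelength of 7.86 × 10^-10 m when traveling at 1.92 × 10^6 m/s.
4.39 × 10^-31 kg

From the de Broglie relation λ = h/(mv), we solve for m:

m = h/(λv)
m = (6.626 × 10^-34 J·s) / (7.86 × 10^-10 m × 1.92 × 10^6 m/s)
m = 4.39 × 10^-31 kg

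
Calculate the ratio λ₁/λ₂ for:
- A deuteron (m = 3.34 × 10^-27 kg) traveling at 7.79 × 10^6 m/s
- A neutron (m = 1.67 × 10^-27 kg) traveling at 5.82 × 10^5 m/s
λ₁/λ₂ = 0.0374

Using λ = h/(mv):

λ₁ = h/(m₁v₁) = 2.55 × 10^-14 m
λ₂ = h/(m₂v₂) = 6.82 × 10^-13 m

Ratio λ₁/λ₂ = (m₂v₂)/(m₁v₁)
         = (1.67 × 10^-27 kg × 5.82 × 10^5 m/s) / (3.34 × 10^-27 kg × 7.79 × 10^6 m/s)
         = 0.0374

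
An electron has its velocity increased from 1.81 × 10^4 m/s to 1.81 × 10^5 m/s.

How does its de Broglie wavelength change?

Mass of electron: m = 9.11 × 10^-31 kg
The wavelength decreases by a factor of 10.

Using λ = h/(mv):

Initial wavelength: λ₁ = h/(mv₁) = 4.02 × 10^-8 m
Final wavelength: λ₂ = h/(mv₂) = 4.02 × 10^-9 m

Since λ ∝ 1/v, when velocity increases by a factor of 10, the wavelength decreases by a factor of 10.

λ₂/λ₁ = v₁/v₂ = 1/10

The wavelength decreases by a factor of 10.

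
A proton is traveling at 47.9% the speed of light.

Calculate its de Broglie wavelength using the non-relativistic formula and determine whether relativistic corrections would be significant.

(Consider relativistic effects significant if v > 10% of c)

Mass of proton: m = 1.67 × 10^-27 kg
Yes, relativistic corrections are needed.

Using the non-relativistic de Broglie formula λ = h/(mv):

v = 47.9% × c = 1.436 × 10^8 m/s

λ = h/(mv)
λ = (6.626 × 10^-34 J·s) / (1.67 × 10^-27 kg × 1.436 × 10^8 m/s)
λ = 2.76 × 10^-15 m

Since v = 47.9% of c > 10% of c, relativistic corrections ARE significant and the actual wavelength would differ from this non-relativistic estimate.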